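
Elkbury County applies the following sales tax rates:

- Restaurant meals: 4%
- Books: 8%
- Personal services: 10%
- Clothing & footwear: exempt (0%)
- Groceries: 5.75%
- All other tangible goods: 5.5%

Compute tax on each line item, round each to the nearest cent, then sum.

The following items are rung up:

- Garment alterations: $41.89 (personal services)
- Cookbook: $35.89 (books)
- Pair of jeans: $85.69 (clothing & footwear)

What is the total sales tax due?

Garment alterations $41.89: personal services → 10% → $4.19
Cookbook $35.89: books → 8% → $2.87
Pair of jeans $85.69: clothing & footwear → 0% → $0.00
Total tax = $4.19 + $2.87 = $7.06

$7.06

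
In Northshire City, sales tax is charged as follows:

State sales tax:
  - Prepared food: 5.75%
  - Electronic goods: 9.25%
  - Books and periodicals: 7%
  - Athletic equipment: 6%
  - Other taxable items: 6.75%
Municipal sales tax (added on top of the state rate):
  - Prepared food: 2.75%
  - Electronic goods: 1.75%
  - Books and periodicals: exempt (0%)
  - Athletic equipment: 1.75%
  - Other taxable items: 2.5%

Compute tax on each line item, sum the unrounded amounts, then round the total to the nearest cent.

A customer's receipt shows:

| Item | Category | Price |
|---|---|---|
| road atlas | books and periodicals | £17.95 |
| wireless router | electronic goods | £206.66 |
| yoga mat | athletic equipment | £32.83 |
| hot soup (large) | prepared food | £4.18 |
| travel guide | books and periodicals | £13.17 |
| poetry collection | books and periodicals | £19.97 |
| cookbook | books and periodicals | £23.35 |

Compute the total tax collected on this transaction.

Road atlas £17.95: books and periodicals → 7% + 0% municipal = 7% → £1.2565
Wireless router £206.66: electronic goods → 9.25% + 1.75% municipal = 11% → £22.7326
Yoga mat £32.83: athletic equipment → 6% + 1.75% municipal = 7.75% → £2.544325
Hot soup (large) £4.18: prepared food → 5.75% + 2.75% municipal = 8.5% → £0.3553
Travel guide £13.17: books and periodicals → 7% + 0% municipal = 7% → £0.9219
Poetry collection £19.97: books and periodicals → 7% + 0% municipal = 7% → £1.3979
Cookbook £23.35: books and periodicals → 7% + 0% municipal = 7% → £1.6345
Unrounded tax sum = £30.843025 → £30.84

£30.84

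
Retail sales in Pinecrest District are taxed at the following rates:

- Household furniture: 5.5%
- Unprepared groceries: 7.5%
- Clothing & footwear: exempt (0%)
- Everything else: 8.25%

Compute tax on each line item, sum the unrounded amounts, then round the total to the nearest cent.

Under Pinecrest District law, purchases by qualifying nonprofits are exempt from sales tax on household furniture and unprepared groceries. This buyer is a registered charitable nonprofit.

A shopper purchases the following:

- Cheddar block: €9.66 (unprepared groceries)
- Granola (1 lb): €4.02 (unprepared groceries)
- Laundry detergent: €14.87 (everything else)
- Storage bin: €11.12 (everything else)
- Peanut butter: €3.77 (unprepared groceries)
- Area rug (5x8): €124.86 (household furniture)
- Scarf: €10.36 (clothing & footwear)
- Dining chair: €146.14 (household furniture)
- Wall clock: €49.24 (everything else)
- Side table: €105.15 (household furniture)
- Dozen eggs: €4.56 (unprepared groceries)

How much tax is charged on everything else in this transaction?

Laundry detergent €14.87: everything else → 8.25% → €1.226775
Storage bin €11.12: everything else → 8.25% → €0.9174
Wall clock €49.24: everything else → 8.25% → €4.0623
Tax on everything else: unrounded sum = €6.206475 → €6.21

€6.21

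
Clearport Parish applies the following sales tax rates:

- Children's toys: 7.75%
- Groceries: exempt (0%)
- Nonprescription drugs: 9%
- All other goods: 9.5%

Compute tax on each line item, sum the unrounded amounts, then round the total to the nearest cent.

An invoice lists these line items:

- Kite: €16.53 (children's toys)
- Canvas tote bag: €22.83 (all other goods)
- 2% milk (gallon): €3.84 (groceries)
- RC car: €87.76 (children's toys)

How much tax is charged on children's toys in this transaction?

Kite €16.53: children's toys → 7.75% → €1.281075
RC car €87.76: children's toys → 7.75% → €6.8014
Tax on children's toys: unrounded sum = €8.082475 → €8.08

€8.08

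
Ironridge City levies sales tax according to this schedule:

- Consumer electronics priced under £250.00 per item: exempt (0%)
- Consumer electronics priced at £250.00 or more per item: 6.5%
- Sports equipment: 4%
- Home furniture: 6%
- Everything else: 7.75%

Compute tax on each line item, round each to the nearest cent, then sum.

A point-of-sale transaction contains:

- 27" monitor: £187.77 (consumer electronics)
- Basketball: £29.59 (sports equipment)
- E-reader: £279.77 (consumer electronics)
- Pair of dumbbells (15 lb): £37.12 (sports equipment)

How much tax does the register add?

£20.85

27" monitor £187.77: consumer electronics, under £250.00 → 0% → £0.00
Basketball £29.59: sports equipment → 4% → £1.18
E-reader £279.77: consumer electronics, £250.00 or more → 6.5% → £18.19
Pair of dumbbells (15 lb) £37.12: sports equipment → 4% → £1.48
Total tax = £1.18 + £18.19 + £1.48 = £20.85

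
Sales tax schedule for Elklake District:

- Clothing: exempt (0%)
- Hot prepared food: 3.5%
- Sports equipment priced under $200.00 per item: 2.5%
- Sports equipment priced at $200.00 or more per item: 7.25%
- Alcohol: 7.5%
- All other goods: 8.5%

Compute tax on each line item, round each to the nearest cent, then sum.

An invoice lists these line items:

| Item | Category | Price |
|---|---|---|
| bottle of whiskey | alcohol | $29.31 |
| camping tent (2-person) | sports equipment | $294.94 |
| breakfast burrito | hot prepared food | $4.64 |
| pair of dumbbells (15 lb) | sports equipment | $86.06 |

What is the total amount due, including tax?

$440.84

Bottle of whiskey $29.31: alcohol → 7.5% → $2.20
Camping tent (2-person) $294.94: sports equipment, $200.00 or more → 7.25% → $21.38
Breakfast burrito $4.64: hot prepared food → 3.5% → $0.16
Pair of dumbbells (15 lb) $86.06: sports equipment, under $200.00 → 2.5% → $2.15
Subtotal = $414.95; tax = $25.89; total due = $440.84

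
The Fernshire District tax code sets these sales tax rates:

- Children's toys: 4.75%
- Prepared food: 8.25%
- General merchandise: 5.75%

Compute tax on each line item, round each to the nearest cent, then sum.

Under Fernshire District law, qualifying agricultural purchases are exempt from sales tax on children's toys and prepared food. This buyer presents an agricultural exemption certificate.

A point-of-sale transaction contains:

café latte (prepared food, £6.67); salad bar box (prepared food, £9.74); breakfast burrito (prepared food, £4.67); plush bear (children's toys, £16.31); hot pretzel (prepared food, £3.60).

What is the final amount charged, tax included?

Café latte £6.67: prepared food, buyer-exempt → 0% → £0.00
Salad bar box £9.74: prepared food, buyer-exempt → 0% → £0.00
Breakfast burrito £4.67: prepared food, buyer-exempt → 0% → £0.00
Plush bear £16.31: children's toys, buyer-exempt → 0% → £0.00
Hot pretzel £3.60: prepared food, buyer-exempt → 0% → £0.00
Subtotal = £40.99; tax = £0.00; total due = £40.99

£40.99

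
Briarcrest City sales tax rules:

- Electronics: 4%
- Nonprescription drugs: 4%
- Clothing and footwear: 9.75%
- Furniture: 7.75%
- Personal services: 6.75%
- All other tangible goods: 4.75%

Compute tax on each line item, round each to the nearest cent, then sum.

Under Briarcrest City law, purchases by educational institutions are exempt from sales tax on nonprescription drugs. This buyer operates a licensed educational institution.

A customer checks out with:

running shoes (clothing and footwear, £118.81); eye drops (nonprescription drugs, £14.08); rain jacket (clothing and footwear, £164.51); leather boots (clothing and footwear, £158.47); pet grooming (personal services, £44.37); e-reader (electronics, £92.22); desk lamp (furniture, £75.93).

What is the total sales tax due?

Running shoes £118.81: clothing and footwear → 9.75% → £11.58
Eye drops £14.08: nonprescription drugs, buyer-exempt → 0% → £0.00
Rain jacket £164.51: clothing and footwear → 9.75% → £16.04
Leather boots £158.47: clothing and footwear → 9.75% → £15.45
Pet grooming £44.37: personal services → 6.75% → £2.99
E-reader £92.22: electronics → 4% → £3.69
Desk lamp £75.93: furniture → 7.75% → £5.88
Total tax = £11.58 + £16.04 + £15.45 + £2.99 + £3.69 + £5.88 = £55.63

£55.63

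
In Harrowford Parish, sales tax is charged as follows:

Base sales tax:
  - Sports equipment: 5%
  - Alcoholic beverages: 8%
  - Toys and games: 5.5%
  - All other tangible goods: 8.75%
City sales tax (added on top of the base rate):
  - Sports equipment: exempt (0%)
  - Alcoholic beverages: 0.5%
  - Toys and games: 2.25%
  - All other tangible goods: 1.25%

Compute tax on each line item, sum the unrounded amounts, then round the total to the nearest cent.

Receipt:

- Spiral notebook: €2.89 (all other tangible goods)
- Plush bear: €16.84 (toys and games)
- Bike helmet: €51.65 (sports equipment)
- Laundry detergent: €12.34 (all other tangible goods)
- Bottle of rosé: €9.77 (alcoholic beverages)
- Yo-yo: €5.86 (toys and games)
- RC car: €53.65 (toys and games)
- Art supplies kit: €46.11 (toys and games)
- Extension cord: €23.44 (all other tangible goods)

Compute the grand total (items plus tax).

Spiral notebook €2.89: all other tangible goods → 8.75% + 1.25% city = 10% → €0.289
Plush bear €16.84: toys and games → 5.5% + 2.25% city = 7.75% → €1.3051
Bike helmet €51.65: sports equipment → 5% + 0% city = 5% → €2.5825
Laundry detergent €12.34: all other tangible goods → 8.75% + 1.25% city = 10% → €1.234
Bottle of rosé €9.77: alcoholic beverages → 8% + 0.5% city = 8.5% → €0.83045
Yo-yo €5.86: toys and games → 5.5% + 2.25% city = 7.75% → €0.45415
RC car €53.65: toys and games → 5.5% + 2.25% city = 7.75% → €4.157875
Art supplies kit €46.11: toys and games → 5.5% + 2.25% city = 7.75% → €3.573525
Extension cord €23.44: all other tangible goods → 8.75% + 1.25% city = 10% → €2.344
Subtotal = €222.55; unrounded tax = €16.7706 → €16.77; total due = €239.32

€239.32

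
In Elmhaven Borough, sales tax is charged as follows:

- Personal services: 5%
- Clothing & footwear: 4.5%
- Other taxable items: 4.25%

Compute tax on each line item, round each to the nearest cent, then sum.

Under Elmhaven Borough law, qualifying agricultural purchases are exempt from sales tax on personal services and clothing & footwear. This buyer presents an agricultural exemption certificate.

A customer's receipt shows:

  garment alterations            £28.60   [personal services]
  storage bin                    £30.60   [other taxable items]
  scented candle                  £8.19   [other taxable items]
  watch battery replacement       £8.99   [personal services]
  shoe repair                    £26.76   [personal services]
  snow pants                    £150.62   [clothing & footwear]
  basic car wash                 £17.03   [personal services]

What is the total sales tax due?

Garment alterations £28.60: personal services, buyer-exempt → 0% → £0.00
Storage bin £30.60: other taxable items → 4.25% → £1.30
Scented candle £8.19: other taxable items → 4.25% → £0.35
Watch battery replacement £8.99: personal services, buyer-exempt → 0% → £0.00
Shoe repair £26.76: personal services, buyer-exempt → 0% → £0.00
Snow pants £150.62: clothing & footwear, buyer-exempt → 0% → £0.00
Basic car wash £17.03: personal services, buyer-exempt → 0% → £0.00
Total tax = £1.30 + £0.35 = £1.65

£1.65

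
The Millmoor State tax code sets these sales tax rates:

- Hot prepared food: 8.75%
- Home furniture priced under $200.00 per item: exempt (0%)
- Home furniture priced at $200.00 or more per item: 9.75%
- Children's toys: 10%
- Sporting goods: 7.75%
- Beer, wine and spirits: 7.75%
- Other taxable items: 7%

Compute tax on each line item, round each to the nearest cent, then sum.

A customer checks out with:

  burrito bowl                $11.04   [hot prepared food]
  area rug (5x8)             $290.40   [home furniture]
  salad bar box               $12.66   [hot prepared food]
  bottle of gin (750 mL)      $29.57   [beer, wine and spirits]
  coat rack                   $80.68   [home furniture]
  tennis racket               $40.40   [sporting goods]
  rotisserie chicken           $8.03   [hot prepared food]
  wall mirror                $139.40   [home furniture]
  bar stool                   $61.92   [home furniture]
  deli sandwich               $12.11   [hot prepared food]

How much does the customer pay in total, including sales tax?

Burrito bowl $11.04: hot prepared food → 8.75% → $0.97
Area rug (5x8) $290.40: home furniture, $200.00 or more → 9.75% → $28.31
Salad bar box $12.66: hot prepared food → 8.75% → $1.11
Bottle of gin (750 mL) $29.57: beer, wine and spirits → 7.75% → $2.29
Coat rack $80.68: home furniture, under $200.00 → 0% → $0.00
Tennis racket $40.40: sporting goods → 7.75% → $3.13
Rotisserie chicken $8.03: hot prepared food → 8.75% → $0.70
Wall mirror $139.40: home furniture, under $200.00 → 0% → $0.00
Bar stool $61.92: home furniture, under $200.00 → 0% → $0.00
Deli sandwich $12.11: hot prepared food → 8.75% → $1.06
Subtotal = $686.21; tax = $37.57; total due = $723.78

$723.78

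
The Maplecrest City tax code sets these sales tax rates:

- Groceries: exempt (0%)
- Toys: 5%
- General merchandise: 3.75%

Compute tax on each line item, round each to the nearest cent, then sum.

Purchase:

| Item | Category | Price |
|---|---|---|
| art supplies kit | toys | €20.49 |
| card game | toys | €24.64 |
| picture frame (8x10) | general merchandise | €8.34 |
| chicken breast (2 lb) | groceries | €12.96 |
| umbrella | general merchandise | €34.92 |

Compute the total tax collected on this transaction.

Art supplies kit €20.49: toys → 5% → €1.02
Card game €24.64: toys → 5% → €1.23
Picture frame (8x10) €8.34: general merchandise → 3.75% → €0.31
Chicken breast (2 lb) €12.96: groceries → 0% → €0.00
Umbrella €34.92: general merchandise → 3.75% → €1.31
Total tax = €1.02 + €1.23 + €0.31 + €1.31 = €3.87

€3.87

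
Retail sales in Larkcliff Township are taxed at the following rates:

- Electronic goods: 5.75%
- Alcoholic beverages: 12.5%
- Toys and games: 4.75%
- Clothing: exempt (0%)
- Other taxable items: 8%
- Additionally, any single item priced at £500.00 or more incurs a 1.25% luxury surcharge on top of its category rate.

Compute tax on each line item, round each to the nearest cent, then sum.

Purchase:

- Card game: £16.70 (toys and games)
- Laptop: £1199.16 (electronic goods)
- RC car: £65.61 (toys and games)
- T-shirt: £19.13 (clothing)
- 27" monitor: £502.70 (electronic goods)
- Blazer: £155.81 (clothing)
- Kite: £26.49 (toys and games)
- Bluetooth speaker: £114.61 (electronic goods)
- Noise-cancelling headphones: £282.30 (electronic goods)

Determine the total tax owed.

Card game £16.70: toys and games → 4.75% → £0.79
Laptop £1199.16: electronic goods → 5.75% + 1.25% surcharge = 7% → £83.94
RC car £65.61: toys and games → 4.75% → £3.12
T-shirt £19.13: clothing → 0% → £0.00
27" monitor £502.70: electronic goods → 5.75% + 1.25% surcharge = 7% → £35.19
Blazer £155.81: clothing → 0% → £0.00
Kite £26.49: toys and games → 4.75% → £1.26
Bluetooth speaker £114.61: electronic goods → 5.75% → £6.59
Noise-cancelling headphones £282.30: electronic goods → 5.75% → £16.23
Total tax = £0.79 + £83.94 + £3.12 + £35.19 + £1.26 + £6.59 + £16.23 = £147.12

£147.12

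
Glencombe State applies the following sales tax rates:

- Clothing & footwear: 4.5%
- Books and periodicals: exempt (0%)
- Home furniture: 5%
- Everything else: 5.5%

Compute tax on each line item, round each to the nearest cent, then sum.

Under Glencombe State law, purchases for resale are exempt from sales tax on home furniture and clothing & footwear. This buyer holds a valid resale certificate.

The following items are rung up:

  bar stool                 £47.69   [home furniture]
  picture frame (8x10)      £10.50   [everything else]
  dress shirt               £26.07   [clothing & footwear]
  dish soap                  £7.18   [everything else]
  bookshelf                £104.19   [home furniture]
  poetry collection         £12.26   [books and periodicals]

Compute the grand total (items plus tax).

Bar stool £47.69: home furniture, buyer-exempt → 0% → £0.00
Picture frame (8x10) £10.50: everything else → 5.5% → £0.58
Dress shirt £26.07: clothing & footwear, buyer-exempt → 0% → £0.00
Dish soap £7.18: everything else → 5.5% → £0.39
Bookshelf £104.19: home furniture, buyer-exempt → 0% → £0.00
Poetry collection £12.26: books and periodicals → 0% → £0.00
Subtotal = £207.89; tax = £0.97; total due = £208.86

£208.86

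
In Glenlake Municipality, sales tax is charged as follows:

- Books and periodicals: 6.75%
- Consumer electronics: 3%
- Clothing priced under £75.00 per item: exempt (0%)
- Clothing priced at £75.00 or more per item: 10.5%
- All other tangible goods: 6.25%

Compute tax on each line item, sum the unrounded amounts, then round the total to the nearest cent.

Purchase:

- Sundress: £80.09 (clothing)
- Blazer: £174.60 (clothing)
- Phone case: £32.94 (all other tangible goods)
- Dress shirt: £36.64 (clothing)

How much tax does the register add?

£28.80

Sundress £80.09: clothing, £75.00 or more → 10.5% → £8.40945
Blazer £174.60: clothing, £75.00 or more → 10.5% → £18.333
Phone case £32.94: all other tangible goods → 6.25% → £2.05875
Dress shirt £36.64: clothing, under £75.00 → 0% → £0.00
Unrounded tax sum = £28.8012 → £28.80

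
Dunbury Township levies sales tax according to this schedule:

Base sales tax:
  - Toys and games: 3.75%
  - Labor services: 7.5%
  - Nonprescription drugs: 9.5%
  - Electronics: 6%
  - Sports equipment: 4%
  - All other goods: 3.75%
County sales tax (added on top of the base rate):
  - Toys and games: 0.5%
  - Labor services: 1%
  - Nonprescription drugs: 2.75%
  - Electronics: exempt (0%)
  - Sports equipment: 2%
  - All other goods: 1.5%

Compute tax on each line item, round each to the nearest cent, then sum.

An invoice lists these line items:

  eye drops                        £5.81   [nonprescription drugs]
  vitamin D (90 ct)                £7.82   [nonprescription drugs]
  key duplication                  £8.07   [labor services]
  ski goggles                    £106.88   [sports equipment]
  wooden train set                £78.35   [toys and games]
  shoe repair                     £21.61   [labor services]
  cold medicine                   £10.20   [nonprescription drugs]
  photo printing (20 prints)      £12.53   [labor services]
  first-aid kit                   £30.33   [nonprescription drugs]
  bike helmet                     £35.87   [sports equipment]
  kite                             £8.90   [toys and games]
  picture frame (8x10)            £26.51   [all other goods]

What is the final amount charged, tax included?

£376.78

Eye drops £5.81: nonprescription drugs → 9.5% + 2.75% county = 12.25% → £0.71
Vitamin D (90 ct) £7.82: nonprescription drugs → 9.5% + 2.75% county = 12.25% → £0.96
Key duplication £8.07: labor services → 7.5% + 1% county = 8.5% → £0.69
Ski goggles £106.88: sports equipment → 4% + 2% county = 6% → £6.41
Wooden train set £78.35: toys and games → 3.75% + 0.5% county = 4.25% → £3.33
Shoe repair £21.61: labor services → 7.5% + 1% county = 8.5% → £1.84
Cold medicine £10.20: nonprescription drugs → 9.5% + 2.75% county = 12.25% → £1.25
Photo printing (20 prints) £12.53: labor services → 7.5% + 1% county = 8.5% → £1.07
First-aid kit £30.33: nonprescription drugs → 9.5% + 2.75% county = 12.25% → £3.72
Bike helmet £35.87: sports equipment → 4% + 2% county = 6% → £2.15
Kite £8.90: toys and games → 3.75% + 0.5% county = 4.25% → £0.38
Picture frame (8x10) £26.51: all other goods → 3.75% + 1.5% county = 5.25% → £1.39
Subtotal = £352.88; tax = £23.90; total due = £376.78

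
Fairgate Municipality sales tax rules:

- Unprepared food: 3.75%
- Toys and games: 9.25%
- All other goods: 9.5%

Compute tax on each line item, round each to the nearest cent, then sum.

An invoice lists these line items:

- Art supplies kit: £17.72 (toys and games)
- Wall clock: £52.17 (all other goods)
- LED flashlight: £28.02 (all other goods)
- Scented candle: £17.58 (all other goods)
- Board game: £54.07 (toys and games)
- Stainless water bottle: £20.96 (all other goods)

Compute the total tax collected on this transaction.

£17.92

Art supplies kit £17.72: toys and games → 9.25% → £1.64
Wall clock £52.17: all other goods → 9.5% → £4.96
LED flashlight £28.02: all other goods → 9.5% → £2.66
Scented candle £17.58: all other goods → 9.5% → £1.67
Board game £54.07: toys and games → 9.25% → £5.00
Stainless water bottle £20.96: all other goods → 9.5% → £1.99
Total tax = £1.64 + £4.96 + £2.66 + £1.67 + £5.00 + £1.99 = £17.92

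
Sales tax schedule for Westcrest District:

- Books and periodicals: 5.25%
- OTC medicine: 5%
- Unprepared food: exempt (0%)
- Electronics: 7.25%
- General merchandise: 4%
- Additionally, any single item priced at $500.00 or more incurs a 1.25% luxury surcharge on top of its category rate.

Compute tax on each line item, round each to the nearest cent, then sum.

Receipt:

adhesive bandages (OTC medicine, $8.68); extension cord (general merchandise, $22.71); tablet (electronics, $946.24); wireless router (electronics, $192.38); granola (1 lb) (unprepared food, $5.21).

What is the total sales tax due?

$95.72

Adhesive bandages $8.68: OTC medicine → 5% → $0.43
Extension cord $22.71: general merchandise → 4% → $0.91
Tablet $946.24: electronics → 7.25% + 1.25% surcharge = 8.5% → $80.43
Wireless router $192.38: electronics → 7.25% → $13.95
Granola (1 lb) $5.21: unprepared food → 0% → $0.00
Total tax = $0.43 + $0.91 + $80.43 + $13.95 = $95.72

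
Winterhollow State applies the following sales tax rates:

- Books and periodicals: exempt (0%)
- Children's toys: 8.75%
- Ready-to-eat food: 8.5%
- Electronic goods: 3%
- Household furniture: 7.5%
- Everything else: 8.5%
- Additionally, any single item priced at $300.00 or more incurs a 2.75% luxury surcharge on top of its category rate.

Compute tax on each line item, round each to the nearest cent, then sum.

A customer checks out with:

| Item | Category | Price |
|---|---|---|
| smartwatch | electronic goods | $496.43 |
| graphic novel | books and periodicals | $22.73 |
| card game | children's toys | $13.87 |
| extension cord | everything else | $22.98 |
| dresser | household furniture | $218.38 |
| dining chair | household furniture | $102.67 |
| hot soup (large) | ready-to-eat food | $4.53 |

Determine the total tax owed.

$56.17

Smartwatch $496.43: electronic goods → 3% + 2.75% surcharge = 5.75% → $28.54
Graphic novel $22.73: books and periodicals → 0% → $0.00
Card game $13.87: children's toys → 8.75% → $1.21
Extension cord $22.98: everything else → 8.5% → $1.95
Dresser $218.38: household furniture → 7.5% → $16.38
Dining chair $102.67: household furniture → 7.5% → $7.70
Hot soup (large) $4.53: ready-to-eat food → 8.5% → $0.39
Total tax = $28.54 + $1.21 + $1.95 + $16.38 + $7.70 + $0.39 = $56.17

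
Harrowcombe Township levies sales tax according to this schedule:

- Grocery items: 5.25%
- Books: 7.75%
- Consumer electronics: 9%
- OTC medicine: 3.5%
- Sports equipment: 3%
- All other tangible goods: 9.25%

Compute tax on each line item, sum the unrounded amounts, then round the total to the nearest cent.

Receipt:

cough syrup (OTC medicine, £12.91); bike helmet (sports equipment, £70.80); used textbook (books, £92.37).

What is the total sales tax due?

Cough syrup £12.91: OTC medicine → 3.5% → £0.45185
Bike helmet £70.80: sports equipment → 3% → £2.124
Used textbook £92.37: books → 7.75% → £7.158675
Unrounded tax sum = £9.734525 → £9.73

£9.73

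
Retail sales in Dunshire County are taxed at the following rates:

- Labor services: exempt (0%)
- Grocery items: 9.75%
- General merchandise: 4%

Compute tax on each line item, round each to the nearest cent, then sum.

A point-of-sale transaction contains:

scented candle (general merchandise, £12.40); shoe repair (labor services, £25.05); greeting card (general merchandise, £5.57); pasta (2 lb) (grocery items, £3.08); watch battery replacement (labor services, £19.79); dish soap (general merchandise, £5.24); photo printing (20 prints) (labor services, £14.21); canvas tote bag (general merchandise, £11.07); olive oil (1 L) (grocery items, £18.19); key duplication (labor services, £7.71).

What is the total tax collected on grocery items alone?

Pasta (2 lb) £3.08: grocery items → 9.75% → £0.30
Olive oil (1 L) £18.19: grocery items → 9.75% → £1.77
Tax on grocery items = £0.30 + £1.77 = £2.07

£2.07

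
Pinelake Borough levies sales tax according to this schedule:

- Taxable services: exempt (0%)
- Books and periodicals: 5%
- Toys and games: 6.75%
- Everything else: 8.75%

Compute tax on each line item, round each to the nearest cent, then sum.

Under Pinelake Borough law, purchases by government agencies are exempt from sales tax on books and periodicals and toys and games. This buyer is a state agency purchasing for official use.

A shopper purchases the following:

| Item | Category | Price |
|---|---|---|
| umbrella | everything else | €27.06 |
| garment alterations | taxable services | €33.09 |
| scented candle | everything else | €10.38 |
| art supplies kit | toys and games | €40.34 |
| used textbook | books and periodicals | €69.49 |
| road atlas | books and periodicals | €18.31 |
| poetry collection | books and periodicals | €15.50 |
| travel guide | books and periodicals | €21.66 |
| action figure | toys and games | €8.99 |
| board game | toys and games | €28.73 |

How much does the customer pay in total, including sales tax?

€276.83

Umbrella €27.06: everything else → 8.75% → €2.37
Garment alterations €33.09: taxable services → 0% → €0.00
Scented candle €10.38: everything else → 8.75% → €0.91
Art supplies kit €40.34: toys and games, buyer-exempt → 0% → €0.00
Used textbook €69.49: books and periodicals, buyer-exempt → 0% → €0.00
Road atlas €18.31: books and periodicals, buyer-exempt → 0% → €0.00
Poetry collection €15.50: books and periodicals, buyer-exempt → 0% → €0.00
Travel guide €21.66: books and periodicals, buyer-exempt → 0% → €0.00
Action figure €8.99: toys and games, buyer-exempt → 0% → €0.00
Board game €28.73: toys and games, buyer-exempt → 0% → €0.00
Subtotal = €273.55; tax = €3.28; total due = €276.83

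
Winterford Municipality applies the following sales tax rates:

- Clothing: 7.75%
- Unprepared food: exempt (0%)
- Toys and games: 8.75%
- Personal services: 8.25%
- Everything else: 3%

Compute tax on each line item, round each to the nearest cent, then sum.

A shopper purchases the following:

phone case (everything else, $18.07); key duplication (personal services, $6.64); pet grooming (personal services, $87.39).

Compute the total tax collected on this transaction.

Phone case $18.07: everything else → 3% → $0.54
Key duplication $6.64: personal services → 8.25% → $0.55
Pet grooming $87.39: personal services → 8.25% → $7.21
Total tax = $0.54 + $0.55 + $7.21 = $8.30

$8.30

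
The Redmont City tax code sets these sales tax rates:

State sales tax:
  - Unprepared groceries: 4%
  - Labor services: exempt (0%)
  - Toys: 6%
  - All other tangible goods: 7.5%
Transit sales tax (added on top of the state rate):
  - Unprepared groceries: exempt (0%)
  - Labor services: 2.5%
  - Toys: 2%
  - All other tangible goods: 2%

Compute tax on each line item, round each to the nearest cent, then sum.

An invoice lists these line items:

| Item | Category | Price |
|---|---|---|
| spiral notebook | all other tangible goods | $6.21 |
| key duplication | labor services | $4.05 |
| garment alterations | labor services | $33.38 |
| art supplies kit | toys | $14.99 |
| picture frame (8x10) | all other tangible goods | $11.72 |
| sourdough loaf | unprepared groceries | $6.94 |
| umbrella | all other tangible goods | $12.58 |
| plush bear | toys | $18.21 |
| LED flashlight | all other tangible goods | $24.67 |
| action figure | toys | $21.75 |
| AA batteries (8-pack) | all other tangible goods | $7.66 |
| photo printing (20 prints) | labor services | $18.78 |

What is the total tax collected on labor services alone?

$1.40

Key duplication $4.05: labor services → 0% + 2.5% transit = 2.5% → $0.10
Garment alterations $33.38: labor services → 0% + 2.5% transit = 2.5% → $0.83
Photo printing (20 prints) $18.78: labor services → 0% + 2.5% transit = 2.5% → $0.47
Tax on labor services = $0.10 + $0.83 + $0.47 = $1.40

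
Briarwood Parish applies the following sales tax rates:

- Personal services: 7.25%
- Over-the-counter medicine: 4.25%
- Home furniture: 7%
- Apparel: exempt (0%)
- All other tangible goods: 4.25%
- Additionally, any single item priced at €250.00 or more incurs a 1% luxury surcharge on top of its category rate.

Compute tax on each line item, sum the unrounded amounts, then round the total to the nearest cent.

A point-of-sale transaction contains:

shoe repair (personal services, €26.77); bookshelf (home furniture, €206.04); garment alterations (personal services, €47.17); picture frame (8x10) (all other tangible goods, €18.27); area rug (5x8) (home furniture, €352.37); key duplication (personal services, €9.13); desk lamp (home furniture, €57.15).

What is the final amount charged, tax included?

Shoe repair €26.77: personal services → 7.25% → €1.940825
Bookshelf €206.04: home furniture → 7% → €14.4228
Garment alterations €47.17: personal services → 7.25% → €3.419825
Picture frame (8x10) €18.27: all other tangible goods → 4.25% → €0.776475
Area rug (5x8) €352.37: home furniture → 7% + 1% surcharge = 8% → €28.1896
Key duplication €9.13: personal services → 7.25% → €0.661925
Desk lamp €57.15: home furniture → 7% → €4.0005
Subtotal = €716.90; unrounded tax = €53.41195 → €53.41; total due = €770.31

€770.31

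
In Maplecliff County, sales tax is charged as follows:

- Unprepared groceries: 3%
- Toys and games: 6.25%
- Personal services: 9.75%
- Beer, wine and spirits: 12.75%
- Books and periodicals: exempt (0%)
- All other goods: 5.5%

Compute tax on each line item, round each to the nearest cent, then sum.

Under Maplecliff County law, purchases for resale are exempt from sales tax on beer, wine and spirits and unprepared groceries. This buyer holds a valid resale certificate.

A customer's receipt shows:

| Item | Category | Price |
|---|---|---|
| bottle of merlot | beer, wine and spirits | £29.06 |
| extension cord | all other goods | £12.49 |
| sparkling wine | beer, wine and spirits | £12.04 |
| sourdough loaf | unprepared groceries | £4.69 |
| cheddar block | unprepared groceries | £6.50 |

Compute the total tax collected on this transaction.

£0.69

Bottle of merlot £29.06: beer, wine and spirits, buyer-exempt → 0% → £0.00
Extension cord £12.49: all other goods → 5.5% → £0.69
Sparkling wine £12.04: beer, wine and spirits, buyer-exempt → 0% → £0.00
Sourdough loaf £4.69: unprepared groceries, buyer-exempt → 0% → £0.00
Cheddar block £6.50: unprepared groceries, buyer-exempt → 0% → £0.00
Total tax = £0.69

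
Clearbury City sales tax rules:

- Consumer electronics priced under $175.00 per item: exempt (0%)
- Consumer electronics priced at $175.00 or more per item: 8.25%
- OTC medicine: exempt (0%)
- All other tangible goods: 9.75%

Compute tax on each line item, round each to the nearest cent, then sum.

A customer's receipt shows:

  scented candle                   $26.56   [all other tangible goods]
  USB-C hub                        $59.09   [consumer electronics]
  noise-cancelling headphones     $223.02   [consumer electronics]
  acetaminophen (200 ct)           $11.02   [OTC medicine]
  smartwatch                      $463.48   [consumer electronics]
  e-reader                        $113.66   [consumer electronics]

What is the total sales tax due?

Scented candle $26.56: all other tangible goods → 9.75% → $2.59
USB-C hub $59.09: consumer electronics, under $175.00 → 0% → $0.00
Noise-cancelling headphones $223.02: consumer electronics, $175.00 or more → 8.25% → $18.40
Acetaminophen (200 ct) $11.02: OTC medicine → 0% → $0.00
Smartwatch $463.48: consumer electronics, $175.00 or more → 8.25% → $38.24
E-reader $113.66: consumer electronics, under $175.00 → 0% → $0.00
Total tax = $2.59 + $18.40 + $38.24 = $59.23

$59.23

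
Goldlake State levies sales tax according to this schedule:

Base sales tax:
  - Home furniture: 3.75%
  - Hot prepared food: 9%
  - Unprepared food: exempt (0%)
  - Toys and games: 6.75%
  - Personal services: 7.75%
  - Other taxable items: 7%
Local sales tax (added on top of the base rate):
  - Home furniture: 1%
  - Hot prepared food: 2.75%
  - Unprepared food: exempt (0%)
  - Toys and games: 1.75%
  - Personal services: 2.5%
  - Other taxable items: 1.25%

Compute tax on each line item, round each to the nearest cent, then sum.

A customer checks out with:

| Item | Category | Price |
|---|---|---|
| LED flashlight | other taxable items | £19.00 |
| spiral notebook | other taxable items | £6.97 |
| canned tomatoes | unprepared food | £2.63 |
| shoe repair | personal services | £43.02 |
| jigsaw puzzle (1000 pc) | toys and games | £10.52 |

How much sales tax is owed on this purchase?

£7.45

LED flashlight £19.00: other taxable items → 7% + 1.25% local = 8.25% → £1.57
Spiral notebook £6.97: other taxable items → 7% + 1.25% local = 8.25% → £0.58
Canned tomatoes £2.63: unprepared food → 0% + 0% local = 0% → £0.00
Shoe repair £43.02: personal services → 7.75% + 2.5% local = 10.25% → £4.41
Jigsaw puzzle (1000 pc) £10.52: toys and games → 6.75% + 1.75% local = 8.5% → £0.89
Total tax = £1.57 + £0.58 + £4.41 + £0.89 = £7.45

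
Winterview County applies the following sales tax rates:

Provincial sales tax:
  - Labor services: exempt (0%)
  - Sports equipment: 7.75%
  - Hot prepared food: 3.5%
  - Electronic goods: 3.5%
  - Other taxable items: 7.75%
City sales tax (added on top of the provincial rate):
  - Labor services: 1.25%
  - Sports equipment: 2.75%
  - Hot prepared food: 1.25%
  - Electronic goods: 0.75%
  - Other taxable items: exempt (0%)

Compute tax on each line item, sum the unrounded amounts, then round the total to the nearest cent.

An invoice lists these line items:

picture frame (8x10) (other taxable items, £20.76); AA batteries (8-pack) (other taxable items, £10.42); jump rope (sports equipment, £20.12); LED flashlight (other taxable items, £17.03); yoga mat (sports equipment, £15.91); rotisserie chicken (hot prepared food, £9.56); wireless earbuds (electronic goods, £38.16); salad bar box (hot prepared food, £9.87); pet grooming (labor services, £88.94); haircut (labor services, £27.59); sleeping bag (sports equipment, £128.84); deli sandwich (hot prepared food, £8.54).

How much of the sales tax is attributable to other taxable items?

£3.74

Picture frame (8x10) £20.76: other taxable items → 7.75% + 0% city = 7.75% → £1.6089
AA batteries (8-pack) £10.42: other taxable items → 7.75% + 0% city = 7.75% → £0.80755
LED flashlight £17.03: other taxable items → 7.75% + 0% city = 7.75% → £1.319825
Tax on other taxable items: unrounded sum = £3.736275 → £3.74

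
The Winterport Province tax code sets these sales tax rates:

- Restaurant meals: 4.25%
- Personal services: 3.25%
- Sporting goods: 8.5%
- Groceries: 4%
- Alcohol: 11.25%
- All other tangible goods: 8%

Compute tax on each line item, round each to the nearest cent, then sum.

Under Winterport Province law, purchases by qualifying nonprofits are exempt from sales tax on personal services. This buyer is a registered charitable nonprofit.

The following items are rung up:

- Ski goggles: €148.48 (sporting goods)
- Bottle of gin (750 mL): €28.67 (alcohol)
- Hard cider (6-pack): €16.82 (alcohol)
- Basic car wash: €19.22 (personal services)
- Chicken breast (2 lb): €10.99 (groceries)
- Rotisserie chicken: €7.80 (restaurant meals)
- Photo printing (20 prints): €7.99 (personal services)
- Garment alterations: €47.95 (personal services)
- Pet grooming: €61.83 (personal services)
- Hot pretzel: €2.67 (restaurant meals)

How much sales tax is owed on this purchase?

€18.62

Ski goggles €148.48: sporting goods → 8.5% → €12.62
Bottle of gin (750 mL) €28.67: alcohol → 11.25% → €3.23
Hard cider (6-pack) €16.82: alcohol → 11.25% → €1.89
Basic car wash €19.22: personal services, buyer-exempt → 0% → €0.00
Chicken breast (2 lb) €10.99: groceries → 4% → €0.44
Rotisserie chicken €7.80: restaurant meals → 4.25% → €0.33
Photo printing (20 prints) €7.99: personal services, buyer-exempt → 0% → €0.00
Garment alterations €47.95: personal services, buyer-exempt → 0% → €0.00
Pet grooming €61.83: personal services, buyer-exempt → 0% → €0.00
Hot pretzel €2.67: restaurant meals → 4.25% → €0.11
Total tax = €12.62 + €3.23 + €1.89 + €0.44 + €0.33 + €0.11 = €18.62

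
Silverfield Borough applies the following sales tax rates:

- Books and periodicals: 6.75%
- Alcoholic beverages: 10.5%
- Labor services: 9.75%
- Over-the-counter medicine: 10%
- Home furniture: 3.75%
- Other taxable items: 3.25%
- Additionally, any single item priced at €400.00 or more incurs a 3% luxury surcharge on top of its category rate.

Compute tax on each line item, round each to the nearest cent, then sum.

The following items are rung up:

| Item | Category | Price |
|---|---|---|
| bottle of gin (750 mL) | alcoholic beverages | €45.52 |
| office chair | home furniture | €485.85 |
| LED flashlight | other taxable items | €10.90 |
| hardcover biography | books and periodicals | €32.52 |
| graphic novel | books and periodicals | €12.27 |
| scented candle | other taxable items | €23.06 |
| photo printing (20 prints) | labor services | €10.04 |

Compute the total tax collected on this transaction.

Bottle of gin (750 mL) €45.52: alcoholic beverages → 10.5% → €4.78
Office chair €485.85: home furniture → 3.75% + 3% surcharge = 6.75% → €32.79
LED flashlight €10.90: other taxable items → 3.25% → €0.35
Hardcover biography €32.52: books and periodicals → 6.75% → €2.20
Graphic novel €12.27: books and periodicals → 6.75% → €0.83
Scented candle €23.06: other taxable items → 3.25% → €0.75
Photo printing (20 prints) €10.04: labor services → 9.75% → €0.98
Total tax = €4.78 + €32.79 + €0.35 + €2.20 + €0.83 + €0.75 + €0.98 = €42.68

€42.68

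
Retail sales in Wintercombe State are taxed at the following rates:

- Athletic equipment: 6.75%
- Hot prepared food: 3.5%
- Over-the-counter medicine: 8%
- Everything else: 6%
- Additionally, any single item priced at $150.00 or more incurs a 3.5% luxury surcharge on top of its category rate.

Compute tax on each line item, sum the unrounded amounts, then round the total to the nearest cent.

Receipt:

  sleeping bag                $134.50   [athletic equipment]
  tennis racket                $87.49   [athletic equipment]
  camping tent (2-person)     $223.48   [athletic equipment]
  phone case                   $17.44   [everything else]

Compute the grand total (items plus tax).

$501.85

Sleeping bag $134.50: athletic equipment → 6.75% → $9.07875
Tennis racket $87.49: athletic equipment → 6.75% → $5.905575
Camping tent (2-person) $223.48: athletic equipment → 6.75% + 3.5% surcharge = 10.25% → $22.9067
Phone case $17.44: everything else → 6% → $1.0464
Subtotal = $462.91; unrounded tax = $38.937425 → $38.94; total due = $501.85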